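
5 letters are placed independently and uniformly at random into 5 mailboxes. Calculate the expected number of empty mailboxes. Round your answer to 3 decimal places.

Let Xⱼ=1 if mailbox j is empty. P(Xⱼ=1) = ((5-1)/5)^5 = 1024/3125.
By linearity, E[#empty] = 5·1024/3125 = 1024/625.
≈ 1.638

1.638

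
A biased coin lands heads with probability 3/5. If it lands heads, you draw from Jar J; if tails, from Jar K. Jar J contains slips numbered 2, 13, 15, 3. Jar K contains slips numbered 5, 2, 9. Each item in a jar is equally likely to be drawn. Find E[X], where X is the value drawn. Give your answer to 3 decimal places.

E[X | Jar J] = (2 + 13 + 15 + 3)/4 = 33/4
E[X | Jar K] = (5 + 2 + 9)/3 = 16/3
E[X] = (3/5)·33/4 + (2/5)·16/3 = 85/12 ≈ 7.083

7.083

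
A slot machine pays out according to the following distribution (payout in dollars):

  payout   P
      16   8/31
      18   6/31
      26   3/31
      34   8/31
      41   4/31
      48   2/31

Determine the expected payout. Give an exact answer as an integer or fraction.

846/31 dollars

E[X] = (8/31)·16 + (6/31)·18 + (3/31)·26 + (8/31)·34 + (4/31)·41 + (2/31)·48
     = 846/31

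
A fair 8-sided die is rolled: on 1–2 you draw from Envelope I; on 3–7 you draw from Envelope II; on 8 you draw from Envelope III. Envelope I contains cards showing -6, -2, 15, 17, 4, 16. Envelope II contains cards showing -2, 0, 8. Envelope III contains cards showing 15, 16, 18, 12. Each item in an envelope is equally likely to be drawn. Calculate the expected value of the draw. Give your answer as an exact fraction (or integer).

479/96

E[X | Envelope I] = (-6 − 2 + 15 + 17 + 4 + 16)/6 = 22/3
E[X | Envelope II] = (-2 + 0 + 8)/3 = 2
E[X | Envelope III] = (15 + 16 + 18 + 12)/4 = 61/4
E[X] = (1/4)·22/3 + (5/8)·2 + (1/8)·61/4 = 479/96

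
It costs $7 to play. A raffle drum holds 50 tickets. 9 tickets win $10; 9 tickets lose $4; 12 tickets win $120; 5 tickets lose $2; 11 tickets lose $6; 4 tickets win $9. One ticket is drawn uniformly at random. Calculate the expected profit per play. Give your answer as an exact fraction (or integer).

E[payout] = (9/50)·10 + (9/50)·(-4) + (12/50)·120 + (5/50)·(-2) + (11/50)·(-6) + (4/50)·9 = 727/25
Expected profit = 727/25 − 7 = 552/25

552/25 dollars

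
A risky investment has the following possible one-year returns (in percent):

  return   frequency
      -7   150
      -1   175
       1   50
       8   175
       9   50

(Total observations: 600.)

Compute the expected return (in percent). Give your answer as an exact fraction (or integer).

Total = 600, so P(return=-7) = 150/600, etc.
E[X] = (1/4)·(-7) + (7/24)·(-1) + (1/12)·1 + (7/24)·8 + (1/12)·9
     = 9/8

9/8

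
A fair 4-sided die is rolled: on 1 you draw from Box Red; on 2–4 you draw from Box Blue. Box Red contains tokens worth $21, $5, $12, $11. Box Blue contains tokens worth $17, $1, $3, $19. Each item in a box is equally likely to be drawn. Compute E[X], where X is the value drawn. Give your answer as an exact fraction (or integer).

E[X | Box Red] = (21 + 5 + 12 + 11)/4 = 49/4
E[X | Box Blue] = (17 + 1 + 3 + 19)/4 = 10
E[X] = (1/4)·49/4 + (3/4)·10 = 169/16

169/16 dollars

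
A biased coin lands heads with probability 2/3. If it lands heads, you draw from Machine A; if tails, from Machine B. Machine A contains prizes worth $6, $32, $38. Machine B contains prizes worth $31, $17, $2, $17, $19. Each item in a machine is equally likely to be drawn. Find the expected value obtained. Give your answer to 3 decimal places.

$22.622

E[X | Machine A] = (6 + 32 + 38)/3 = 76/3
E[X | Machine B] = (31 + 17 + 2 + 17 + 19)/5 = 86/5
E[X] = (2/3)·76/3 + (1/3)·86/5 = 1018/45 ≈ 22.622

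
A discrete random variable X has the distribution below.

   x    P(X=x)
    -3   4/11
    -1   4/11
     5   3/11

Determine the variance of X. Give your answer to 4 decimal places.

10.4463

E[X] = (4/11)·(-3) + (4/11)·(-1) + (3/11)·5 = -1/11
E[X²] = (4/11)·9 + (4/11)·1 + (3/11)·25 = 115/11
Var(X) = 115/11 − (-1/11)² = 1264/121 ≈ 10.4463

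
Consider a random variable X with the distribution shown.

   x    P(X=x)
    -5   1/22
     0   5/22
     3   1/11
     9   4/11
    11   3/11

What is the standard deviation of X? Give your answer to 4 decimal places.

E[X] = 139/22, E[X²] = 1417/22
Var(X) = E[X²] − (E[X])² = 1417/22 − 19321/484 = 11853/484
SD(X) = √(11853/484) ≈ 4.9487

4.9487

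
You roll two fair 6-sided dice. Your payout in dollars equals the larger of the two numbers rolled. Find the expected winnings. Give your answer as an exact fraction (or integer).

161/36 dollars

Distribution of the larger of the two numbers rolled: 1 w.p. 1/36, 2 w.p. 1/12, 3 w.p. 5/36, 4 w.p. 7/36, 5 w.p. 1/4, 6 w.p. 11/36
E[payout] = (1/36)·1 + (1/12)·2 + (5/36)·3 + (7/36)·4 + (1/4)·5 + (11/36)·6 = 161/36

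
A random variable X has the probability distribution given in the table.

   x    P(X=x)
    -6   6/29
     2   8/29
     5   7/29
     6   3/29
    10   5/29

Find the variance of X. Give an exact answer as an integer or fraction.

E[X] = (6/29)·(-6) + (8/29)·2 + (7/29)·5 + (3/29)·6 + (5/29)·10 = 83/29
E[X²] = (6/29)·36 + (8/29)·4 + (7/29)·25 + (3/29)·36 + (5/29)·100 = 1031/29
Var(X) = 1031/29 − (83/29)² = 23010/841

23010/841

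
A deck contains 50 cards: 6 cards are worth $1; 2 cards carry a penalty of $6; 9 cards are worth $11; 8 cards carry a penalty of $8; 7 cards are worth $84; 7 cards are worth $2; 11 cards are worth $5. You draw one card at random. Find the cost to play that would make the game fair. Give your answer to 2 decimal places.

E[payout] = (6/50)·1 + (2/50)·(-6) + (9/50)·11 + (8/50)·(-8) + (7/50)·84 + (7/50)·2 + (11/50)·5 = 343/25
Fair fee = E[payout] = 343/25 ≈ $13.72

$13.72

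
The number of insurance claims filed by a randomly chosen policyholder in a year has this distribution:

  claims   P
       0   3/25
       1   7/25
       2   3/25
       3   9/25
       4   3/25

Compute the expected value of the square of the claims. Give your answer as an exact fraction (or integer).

148/25

E[X²] = (3/25)·0 + (7/25)·1 + (3/25)·4 + (9/25)·9 + (3/25)·16
     = 148/25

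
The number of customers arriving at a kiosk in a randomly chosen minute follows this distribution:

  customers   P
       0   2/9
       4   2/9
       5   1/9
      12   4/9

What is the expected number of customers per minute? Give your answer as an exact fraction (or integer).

61/9

E[X] = (2/9)·0 + (2/9)·4 + (1/9)·5 + (4/9)·12
     = 61/9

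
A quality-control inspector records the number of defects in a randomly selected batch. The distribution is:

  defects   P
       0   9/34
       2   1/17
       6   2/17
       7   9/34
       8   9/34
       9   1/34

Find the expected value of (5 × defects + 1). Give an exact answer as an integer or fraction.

E[5x+1] = (9/34)·1 + (1/17)·11 + (2/17)·31 + (9/34)·36 + (9/34)·41 + (1/34)·46
     = 447/17

447/17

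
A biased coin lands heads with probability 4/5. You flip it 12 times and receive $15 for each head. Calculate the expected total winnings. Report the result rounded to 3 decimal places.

E[#heads] = 12·4/5 = 48/5 (linearity over flips).
E[winnings] = 15·48/5 = 144.
≈ 144.000

$144.000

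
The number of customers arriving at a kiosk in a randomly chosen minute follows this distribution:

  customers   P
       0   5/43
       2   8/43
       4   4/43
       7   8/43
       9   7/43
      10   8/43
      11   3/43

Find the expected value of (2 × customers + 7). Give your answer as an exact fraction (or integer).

829/43

E[2x+7] = (5/43)·7 + (8/43)·11 + (4/43)·15 + (8/43)·21 + (7/43)·25 + (8/43)·27 + (3/43)·29
     = 829/43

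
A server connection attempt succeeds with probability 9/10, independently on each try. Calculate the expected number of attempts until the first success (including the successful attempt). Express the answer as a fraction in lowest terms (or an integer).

10/9

For a geometric distribution, E[trials] = 1/p = 1/(9/10) = 10/9.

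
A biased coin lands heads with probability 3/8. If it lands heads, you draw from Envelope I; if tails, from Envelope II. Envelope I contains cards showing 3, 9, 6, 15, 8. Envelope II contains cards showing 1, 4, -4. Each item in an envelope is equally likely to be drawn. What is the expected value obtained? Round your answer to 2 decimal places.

3.28

E[X | Envelope I] = (3 + 9 + 6 + 15 + 8)/5 = 41/5
E[X | Envelope II] = (1 + 4 − 4)/3 = 1/3
E[X] = (3/8)·41/5 + (5/8)·1/3 = 197/60 ≈ 3.28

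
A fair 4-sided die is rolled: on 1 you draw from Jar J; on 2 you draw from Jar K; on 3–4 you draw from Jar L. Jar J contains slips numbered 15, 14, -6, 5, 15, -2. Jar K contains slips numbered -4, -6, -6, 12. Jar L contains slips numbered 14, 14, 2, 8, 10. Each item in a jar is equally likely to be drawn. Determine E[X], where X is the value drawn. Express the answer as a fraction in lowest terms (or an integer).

751/120

E[X | Jar J] = (15 + 14 − 6 + 5 + 15 − 2)/6 = 41/6
E[X | Jar K] = (-4 − 6 − 6 + 12)/4 = -1
E[X | Jar L] = (14 + 14 + 2 + 8 + 10)/5 = 48/5
E[X] = (1/4)·41/6 + (1/4)·(-1) + (1/2)·48/5 = 751/120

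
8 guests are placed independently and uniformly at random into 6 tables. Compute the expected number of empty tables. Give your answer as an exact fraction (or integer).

Let Xⱼ=1 if table j is empty. P(Xⱼ=1) = ((6-1)/6)^8 = 390625/1679616.
By linearity, E[#empty] = 6·390625/1679616 = 390625/279936.

390625/279936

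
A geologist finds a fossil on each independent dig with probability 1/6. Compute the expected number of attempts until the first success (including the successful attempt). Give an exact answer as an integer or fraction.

For a geometric distribution, E[trials] = 1/p = 1/(1/6) = 6.

6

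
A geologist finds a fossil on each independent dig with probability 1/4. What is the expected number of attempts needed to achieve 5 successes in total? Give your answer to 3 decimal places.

20.000

By linearity (sum of 5 independent geometric waits), E[trials] = 5/p = 5/(1/4) = 20.
≈ 20.000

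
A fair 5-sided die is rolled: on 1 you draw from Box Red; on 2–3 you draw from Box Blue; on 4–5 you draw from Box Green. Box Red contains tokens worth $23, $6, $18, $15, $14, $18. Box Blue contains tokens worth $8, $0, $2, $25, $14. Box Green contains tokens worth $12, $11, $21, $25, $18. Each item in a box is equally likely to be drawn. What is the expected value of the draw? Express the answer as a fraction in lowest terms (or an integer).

1051/75 dollars

E[X | Box Red] = (23 + 6 + 18 + 15 + 14 + 18)/6 = 47/3
E[X | Box Blue] = (8 + 0 + 2 + 25 + 14)/5 = 49/5
E[X | Box Green] = (12 + 11 + 21 + 25 + 18)/5 = 87/5
E[X] = (1/5)·47/3 + (2/5)·49/5 + (2/5)·87/5 = 1051/75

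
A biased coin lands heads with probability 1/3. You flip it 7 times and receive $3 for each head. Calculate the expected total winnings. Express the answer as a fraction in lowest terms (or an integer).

E[#heads] = 7·1/3 = 7/3 (linearity over flips).
E[winnings] = 3·7/3 = 7.

$7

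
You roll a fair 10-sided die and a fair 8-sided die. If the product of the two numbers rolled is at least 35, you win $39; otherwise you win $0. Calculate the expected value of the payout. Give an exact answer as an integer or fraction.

897/80 dollars

E[payout] = (57/80)·0 + (23/80)·39 = 897/80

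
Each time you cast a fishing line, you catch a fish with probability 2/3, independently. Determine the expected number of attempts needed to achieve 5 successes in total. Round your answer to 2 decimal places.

7.50

By linearity (sum of 5 independent geometric waits), E[trials] = 5/p = 5/(2/3) = 15/2.
≈ 7.50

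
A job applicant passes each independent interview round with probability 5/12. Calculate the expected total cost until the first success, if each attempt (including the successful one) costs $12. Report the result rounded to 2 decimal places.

$28.80

E[#attempts] = 1/p = 12/5; E[cost] = 12·12/5 = 144/5.
≈ 28.80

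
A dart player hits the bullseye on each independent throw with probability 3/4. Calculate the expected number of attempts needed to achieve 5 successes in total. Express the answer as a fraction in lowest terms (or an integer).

20/3

By linearity (sum of 5 independent geometric waits), E[trials] = 5/p = 5/(3/4) = 20/3.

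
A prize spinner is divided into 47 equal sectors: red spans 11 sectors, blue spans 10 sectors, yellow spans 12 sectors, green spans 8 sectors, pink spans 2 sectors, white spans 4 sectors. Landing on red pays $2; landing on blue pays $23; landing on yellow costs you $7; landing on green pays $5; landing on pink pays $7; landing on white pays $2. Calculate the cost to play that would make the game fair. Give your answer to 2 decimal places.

$4.89

E[payout] = (11/47)·2 + (10/47)·23 + (12/47)·(-7) + (8/47)·5 + (2/47)·7 + (4/47)·2 = 230/47
Fair fee = E[payout] = 230/47 ≈ $4.89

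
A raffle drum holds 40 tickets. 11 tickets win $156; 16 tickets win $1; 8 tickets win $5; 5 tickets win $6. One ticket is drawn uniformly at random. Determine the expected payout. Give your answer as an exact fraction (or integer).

E[payout] = (11/40)·156 + (16/40)·1 + (8/40)·5 + (5/40)·6 = 901/20

901/20 dollars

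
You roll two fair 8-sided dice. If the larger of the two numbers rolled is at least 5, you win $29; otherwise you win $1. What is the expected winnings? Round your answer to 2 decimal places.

E[payout] = (1/4)·1 + (3/4)·29 = 22
≈ $22.00

$22.00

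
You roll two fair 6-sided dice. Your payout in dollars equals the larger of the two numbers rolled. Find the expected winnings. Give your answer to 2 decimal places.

$4.47

Distribution of the larger of the two numbers rolled: 1 w.p. 1/36, 2 w.p. 1/12, 3 w.p. 5/36, 4 w.p. 7/36, 5 w.p. 1/4, 6 w.p. 11/36
E[payout] = (1/36)·1 + (1/12)·2 + (5/36)·3 + (7/36)·4 + (1/4)·5 + (11/36)·6 = 161/36
≈ $4.47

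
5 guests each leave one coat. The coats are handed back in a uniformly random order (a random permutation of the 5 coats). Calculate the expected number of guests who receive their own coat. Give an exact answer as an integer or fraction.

Let Xᵢ = 1 if person i gets their own coat. For each i, P(Xᵢ=1) = 1/5.
By linearity of expectation, E[X₁+…+X_5] = 5·(1/5) = 1.

1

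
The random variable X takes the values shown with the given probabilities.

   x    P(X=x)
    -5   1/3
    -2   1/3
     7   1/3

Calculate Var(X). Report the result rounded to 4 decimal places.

26.0000

E[X] = (1/3)·(-5) + (1/3)·(-2) + (1/3)·7 = 0
E[X²] = (1/3)·25 + (1/3)·4 + (1/3)·49 = 26
Var(X) = 26 − (0)² = 26 ≈ 26.0000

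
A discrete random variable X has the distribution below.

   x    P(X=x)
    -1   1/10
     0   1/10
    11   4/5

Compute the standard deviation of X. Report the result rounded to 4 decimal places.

E[X] = 87/10, E[X²] = 969/10
Var(X) = E[X²] − (E[X])² = 969/10 − 7569/100 = 2121/100
SD(X) = √(2121/100) ≈ 4.6054

4.6054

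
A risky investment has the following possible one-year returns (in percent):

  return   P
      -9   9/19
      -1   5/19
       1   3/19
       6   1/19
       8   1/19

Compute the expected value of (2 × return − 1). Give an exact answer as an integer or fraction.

-157/19

E[2x-1] = (9/19)·(-19) + (5/19)·(-3) + (3/19)·1 + (1/19)·11 + (1/19)·15
     = -157/19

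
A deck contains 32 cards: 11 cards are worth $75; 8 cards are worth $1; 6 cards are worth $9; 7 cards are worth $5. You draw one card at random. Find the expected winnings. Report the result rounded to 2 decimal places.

$28.81

E[payout] = (11/32)·75 + (8/32)·1 + (6/32)·9 + (7/32)·5 = 461/16
≈ $28.81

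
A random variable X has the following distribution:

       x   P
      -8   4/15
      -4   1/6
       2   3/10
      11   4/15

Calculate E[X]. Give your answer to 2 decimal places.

E[X] = (4/15)·(-8) + (1/6)·(-4) + (3/10)·2 + (4/15)·11
     = 11/15 ≈ 0.73

0.73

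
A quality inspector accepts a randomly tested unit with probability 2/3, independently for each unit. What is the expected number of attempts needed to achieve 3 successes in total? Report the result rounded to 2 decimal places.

By linearity (sum of 3 independent geometric waits), E[trials] = 3/p = 3/(2/3) = 9/2.
≈ 4.50

4.50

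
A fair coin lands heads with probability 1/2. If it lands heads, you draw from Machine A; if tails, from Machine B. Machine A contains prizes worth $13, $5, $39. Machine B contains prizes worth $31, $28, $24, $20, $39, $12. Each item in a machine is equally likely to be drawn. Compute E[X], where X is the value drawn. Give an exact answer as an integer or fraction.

67/3 dollars

E[X | Machine A] = (13 + 5 + 39)/3 = 19
E[X | Machine B] = (31 + 28 + 24 + 20 + 39 + 12)/6 = 77/3
E[X] = (1/2)·19 + (1/2)·77/3 = 67/3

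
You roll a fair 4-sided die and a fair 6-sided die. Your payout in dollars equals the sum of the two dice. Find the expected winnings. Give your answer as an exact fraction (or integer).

$6

Distribution of the sum of the two dice: 2 w.p. 1/24, 3 w.p. 1/12, 4 w.p. 1/8, 5 w.p. 1/6, 6 w.p. 1/6, 7 w.p. 1/6, …
E[payout] = (1/24)·2 + (1/12)·3 + (1/8)·4 + (1/6)·5 + (1/6)·6 + (1/6)·7 + (1/8)·8 + (1/12)·9 + (1/24)·10 = 6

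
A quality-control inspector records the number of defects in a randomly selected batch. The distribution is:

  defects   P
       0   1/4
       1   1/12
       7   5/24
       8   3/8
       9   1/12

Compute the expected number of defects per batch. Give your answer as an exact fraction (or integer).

127/24

E[X] = (1/4)·0 + (1/12)·1 + (5/24)·7 + (3/8)·8 + (1/12)·9
     = 127/24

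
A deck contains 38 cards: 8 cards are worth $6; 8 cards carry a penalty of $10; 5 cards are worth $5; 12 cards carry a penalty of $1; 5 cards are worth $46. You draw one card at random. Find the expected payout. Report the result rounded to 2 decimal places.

$5.55

E[payout] = (8/38)·6 + (8/38)·(-10) + (5/38)·5 + (12/38)·(-1) + (5/38)·46 = 211/38
≈ $5.55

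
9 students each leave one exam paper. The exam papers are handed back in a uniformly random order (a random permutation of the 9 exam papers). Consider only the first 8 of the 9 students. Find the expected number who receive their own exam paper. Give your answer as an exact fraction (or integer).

Let Xᵢ = 1 if person i gets their own exam paper. For each i, P(Xᵢ=1) = 1/9.
By linearity of expectation, E[X₁+…+X_8] = 8·(1/9) = 8/9.

8/9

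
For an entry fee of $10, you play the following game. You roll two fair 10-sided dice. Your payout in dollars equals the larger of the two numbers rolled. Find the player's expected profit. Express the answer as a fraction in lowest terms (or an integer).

-57/20 dollars

Distribution of the larger of the two numbers rolled: 1 w.p. 1/100, 2 w.p. 3/100, 3 w.p. 1/20, 4 w.p. 7/100, 5 w.p. 9/100, 6 w.p. 11/100, …
E[payout] = (1/100)·1 + (3/100)·2 + (1/20)·3 + (7/100)·4 + (9/100)·5 + (11/100)·6 + (13/100)·7 + (3/20)·8 + (17/100)·9 + (19/100)·10 = 143/20
Expected profit = 143/20 − 10 = -57/20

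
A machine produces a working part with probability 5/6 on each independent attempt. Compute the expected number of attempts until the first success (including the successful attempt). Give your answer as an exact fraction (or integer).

6/5

For a geometric distribution, E[trials] = 1/p = 1/(5/6) = 6/5.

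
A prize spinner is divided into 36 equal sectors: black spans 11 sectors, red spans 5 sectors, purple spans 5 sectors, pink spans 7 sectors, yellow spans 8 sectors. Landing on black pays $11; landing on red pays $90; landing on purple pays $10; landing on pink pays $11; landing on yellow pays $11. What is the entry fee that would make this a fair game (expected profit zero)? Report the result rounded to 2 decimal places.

$21.83

E[payout] = (11/36)·11 + (5/36)·90 + (5/36)·10 + (7/36)·11 + (8/36)·11 = 131/6
Fair fee = E[payout] = 131/6 ≈ $21.83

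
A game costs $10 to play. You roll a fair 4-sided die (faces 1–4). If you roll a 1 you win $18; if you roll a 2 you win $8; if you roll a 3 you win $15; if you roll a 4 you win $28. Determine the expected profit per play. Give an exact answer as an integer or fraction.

29/4 dollars

E[payout] = (1/4)·8 + (1/4)·15 + (1/4)·18 + (1/4)·28 = 69/4
Expected profit = 69/4 − 10 = 29/4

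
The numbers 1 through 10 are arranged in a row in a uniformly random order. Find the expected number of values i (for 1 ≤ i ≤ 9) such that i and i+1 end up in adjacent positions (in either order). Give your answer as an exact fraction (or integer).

9/5

For each i ∈ {1,…,9}, let Xᵢ = 1 if i and i+1 are adjacent. P(Xᵢ=1) = 2·(10−1)!/10! = 2/10.
By linearity, E[ΣXᵢ] = (9)·(2/10) = 9/5.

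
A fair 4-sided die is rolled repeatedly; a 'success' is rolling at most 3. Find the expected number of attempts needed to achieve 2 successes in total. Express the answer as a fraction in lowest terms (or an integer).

By linearity (sum of 2 independent geometric waits), E[trials] = 2/p = 2/(3/4) = 8/3.

8/3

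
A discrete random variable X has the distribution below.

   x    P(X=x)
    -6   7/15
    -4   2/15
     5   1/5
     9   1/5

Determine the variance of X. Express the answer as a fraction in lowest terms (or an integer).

8966/225

E[X] = (7/15)·(-6) + (2/15)·(-4) + (1/5)·5 + (1/5)·9 = -8/15
E[X²] = (7/15)·36 + (2/15)·16 + (1/5)·25 + (1/5)·81 = 602/15
Var(X) = 602/15 − (-8/15)² = 8966/225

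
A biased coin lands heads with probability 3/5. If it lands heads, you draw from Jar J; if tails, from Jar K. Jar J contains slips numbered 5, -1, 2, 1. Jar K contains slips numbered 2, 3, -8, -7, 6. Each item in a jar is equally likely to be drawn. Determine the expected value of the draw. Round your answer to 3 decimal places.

0.730

E[X | Jar J] = (5 − 1 + 2 + 1)/4 = 7/4
E[X | Jar K] = (2 + 3 − 8 − 7 + 6)/5 = -4/5
E[X] = (3/5)·7/4 + (2/5)·(-4/5) = 73/100 ≈ 0.730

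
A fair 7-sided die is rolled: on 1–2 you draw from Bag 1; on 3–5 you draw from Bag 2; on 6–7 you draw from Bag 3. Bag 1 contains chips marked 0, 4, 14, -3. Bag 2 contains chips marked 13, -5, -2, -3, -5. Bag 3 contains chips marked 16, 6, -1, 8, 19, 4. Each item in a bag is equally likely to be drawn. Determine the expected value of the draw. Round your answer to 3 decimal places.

E[X | Bag 1] = (0 + 4 + 14 − 3)/4 = 15/4
E[X | Bag 2] = (13 − 5 − 2 − 3 − 5)/5 = -2/5
E[X | Bag 3] = (16 + 6 − 1 + 8 + 19 + 4)/6 = 26/3
E[X] = (2/7)·15/4 + (3/7)·(-2/5) + (2/7)·26/3 = 709/210 ≈ 3.376

3.376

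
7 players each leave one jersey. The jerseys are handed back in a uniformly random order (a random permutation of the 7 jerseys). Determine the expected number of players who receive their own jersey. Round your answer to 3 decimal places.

Let Xᵢ = 1 if person i gets their own jersey. For each i, P(Xᵢ=1) = 1/7.
By linearity of expectation, E[X₁+…+X_7] = 7·(1/7) = 1.
≈ 1.000

1.000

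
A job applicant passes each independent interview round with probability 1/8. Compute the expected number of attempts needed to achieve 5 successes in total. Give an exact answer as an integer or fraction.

By linearity (sum of 5 independent geometric waits), E[trials] = 5/p = 5/(1/8) = 40.

40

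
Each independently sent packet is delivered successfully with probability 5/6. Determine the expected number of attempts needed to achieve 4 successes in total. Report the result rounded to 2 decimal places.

By linearity (sum of 4 independent geometric waits), E[trials] = 4/p = 4/(5/6) = 24/5.
≈ 4.80

4.80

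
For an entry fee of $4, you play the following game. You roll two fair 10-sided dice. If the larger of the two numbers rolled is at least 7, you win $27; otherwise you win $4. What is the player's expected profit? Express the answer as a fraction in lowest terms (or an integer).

368/25 dollars

E[payout] = (9/25)·4 + (16/25)·27 = 468/25
Expected profit = 468/25 − 4 = 368/25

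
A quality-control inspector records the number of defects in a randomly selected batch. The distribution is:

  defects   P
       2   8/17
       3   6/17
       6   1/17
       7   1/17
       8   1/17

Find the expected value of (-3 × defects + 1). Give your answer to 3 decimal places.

E[-3x+1] = (8/17)·(-5) + (6/17)·(-8) + (1/17)·(-17) + (1/17)·(-20) + (1/17)·(-23)
     = -148/17 ≈ -8.706

-8.706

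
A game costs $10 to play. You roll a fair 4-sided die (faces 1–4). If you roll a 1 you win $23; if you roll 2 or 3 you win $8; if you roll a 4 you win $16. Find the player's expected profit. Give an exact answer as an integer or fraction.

E[payout] = (1/2)·8 + (1/4)·16 + (1/4)·23 = 55/4
Expected profit = 55/4 − 10 = 15/4

15/4 dollars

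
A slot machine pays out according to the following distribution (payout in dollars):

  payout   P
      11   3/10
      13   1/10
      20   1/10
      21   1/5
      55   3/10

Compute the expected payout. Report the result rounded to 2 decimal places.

$27.30

E[X] = (3/10)·11 + (1/10)·13 + (1/10)·20 + (1/5)·21 + (3/10)·55
     = 273/10 ≈ 27.30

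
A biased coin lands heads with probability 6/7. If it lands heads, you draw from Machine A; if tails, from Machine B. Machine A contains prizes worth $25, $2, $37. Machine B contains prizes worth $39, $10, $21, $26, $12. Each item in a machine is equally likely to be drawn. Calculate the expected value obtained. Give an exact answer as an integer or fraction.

E[X | Machine A] = (25 + 2 + 37)/3 = 64/3
E[X | Machine B] = (39 + 10 + 21 + 26 + 12)/5 = 108/5
E[X] = (6/7)·64/3 + (1/7)·108/5 = 748/35

748/35 dollars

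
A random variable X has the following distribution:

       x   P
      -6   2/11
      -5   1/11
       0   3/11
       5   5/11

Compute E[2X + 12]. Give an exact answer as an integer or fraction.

E[2x+12] = (2/11)·0 + (1/11)·2 + (3/11)·12 + (5/11)·22
     = 148/11

148/11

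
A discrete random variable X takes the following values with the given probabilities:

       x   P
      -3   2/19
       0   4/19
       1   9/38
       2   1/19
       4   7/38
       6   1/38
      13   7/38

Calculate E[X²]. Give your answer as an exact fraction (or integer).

E[X²] = (2/19)·9 + (4/19)·0 + (9/38)·1 + (1/19)·4 + (7/38)·16 + (1/38)·36 + (7/38)·169
     = 692/19

692/19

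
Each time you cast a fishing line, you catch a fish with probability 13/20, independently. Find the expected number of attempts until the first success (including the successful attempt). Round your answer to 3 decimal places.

1.538

For a geometric distribution, E[trials] = 1/p = 1/(13/20) = 20/13.
≈ 1.538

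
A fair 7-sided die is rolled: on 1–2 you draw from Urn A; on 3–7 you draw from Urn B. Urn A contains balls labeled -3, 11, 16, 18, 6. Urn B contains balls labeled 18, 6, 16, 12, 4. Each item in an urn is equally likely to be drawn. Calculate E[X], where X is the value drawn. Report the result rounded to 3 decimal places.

10.743

E[X | Urn A] = (-3 + 11 + 16 + 18 + 6)/5 = 48/5
E[X | Urn B] = (18 + 6 + 16 + 12 + 4)/5 = 56/5
E[X] = (2/7)·48/5 + (5/7)·56/5 = 376/35 ≈ 10.743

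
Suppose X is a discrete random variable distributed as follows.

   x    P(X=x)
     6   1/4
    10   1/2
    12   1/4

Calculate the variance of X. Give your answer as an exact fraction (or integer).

19/4

E[X] = (1/4)·6 + (1/2)·10 + (1/4)·12 = 19/2
E[X²] = (1/4)·36 + (1/2)·100 + (1/4)·144 = 95
Var(X) = 95 − (19/2)² = 19/4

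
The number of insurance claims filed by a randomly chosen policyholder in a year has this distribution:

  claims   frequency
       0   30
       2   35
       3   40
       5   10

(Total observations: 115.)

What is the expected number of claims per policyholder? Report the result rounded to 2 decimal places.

Total = 115, so P(claims=0) = 30/115, etc.
E[X] = (6/23)·0 + (7/23)·2 + (8/23)·3 + (2/23)·5
     = 48/23 ≈ 2.09

2.09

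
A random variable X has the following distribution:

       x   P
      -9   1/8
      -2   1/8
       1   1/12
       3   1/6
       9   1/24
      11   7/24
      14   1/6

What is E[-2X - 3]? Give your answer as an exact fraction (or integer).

-53/4

E[-2x-3] = (1/8)·15 + (1/8)·1 + (1/12)·(-5) + (1/6)·(-9) + (1/24)·(-21) + (7/24)·(-25) + (1/6)·(-31)
     = -53/4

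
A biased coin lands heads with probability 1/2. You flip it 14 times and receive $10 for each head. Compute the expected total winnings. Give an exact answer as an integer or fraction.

$70

E[#heads] = 14·1/2 = 7 (linearity over flips).
E[winnings] = 10·7 = 70.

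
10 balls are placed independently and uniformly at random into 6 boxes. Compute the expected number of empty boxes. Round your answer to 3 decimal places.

Let Xⱼ=1 if box j is empty. P(Xⱼ=1) = ((6-1)/6)^10 = 9765625/60466176.
By linearity, E[#empty] = 6·9765625/60466176 = 9765625/10077696.
≈ 0.969

0.969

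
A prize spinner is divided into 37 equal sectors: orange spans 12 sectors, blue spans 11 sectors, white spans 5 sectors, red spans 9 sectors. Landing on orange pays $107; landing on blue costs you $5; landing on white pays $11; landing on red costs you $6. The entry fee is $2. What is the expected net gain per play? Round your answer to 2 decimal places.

$31.24

E[payout] = (12/37)·107 + (11/37)·(-5) + (5/37)·11 + (9/37)·(-6) = 1230/37
Expected profit = 1230/37 − 2 = 1156/37 ≈ $31.24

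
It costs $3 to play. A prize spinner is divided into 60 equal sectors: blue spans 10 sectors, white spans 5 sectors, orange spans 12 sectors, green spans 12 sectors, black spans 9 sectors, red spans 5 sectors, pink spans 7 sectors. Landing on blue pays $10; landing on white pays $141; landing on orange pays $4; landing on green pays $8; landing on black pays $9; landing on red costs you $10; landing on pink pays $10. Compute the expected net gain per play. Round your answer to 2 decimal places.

E[payout] = (10/60)·10 + (5/60)·141 + (12/60)·4 + (12/60)·8 + (9/60)·9 + (5/60)·(-10) + (7/60)·10 = 35/2
Expected profit = 35/2 − 3 = 29/2 ≈ $14.50

$14.50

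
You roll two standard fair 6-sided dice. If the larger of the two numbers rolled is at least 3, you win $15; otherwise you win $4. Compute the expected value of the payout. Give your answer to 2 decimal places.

$13.78

E[payout] = (1/9)·4 + (8/9)·15 = 124/9
≈ $13.78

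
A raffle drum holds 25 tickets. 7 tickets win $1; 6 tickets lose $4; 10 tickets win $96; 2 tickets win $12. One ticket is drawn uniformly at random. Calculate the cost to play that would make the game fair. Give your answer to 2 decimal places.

$38.68

E[payout] = (7/25)·1 + (6/25)·(-4) + (10/25)·96 + (2/25)·12 = 967/25
Fair fee = E[payout] = 967/25 ≈ $38.68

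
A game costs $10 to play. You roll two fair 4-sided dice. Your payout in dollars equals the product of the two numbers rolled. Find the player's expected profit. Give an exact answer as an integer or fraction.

Distribution of the product of the two numbers rolled: 1 w.p. 1/16, 2 w.p. 1/8, 3 w.p. 1/8, 4 w.p. 3/16, 6 w.p. 1/8, 8 w.p. 1/8, …
E[payout] = (1/16)·1 + (1/8)·2 + (1/8)·3 + (3/16)·4 + (1/8)·6 + (1/8)·8 + (1/16)·9 + (1/8)·12 + (1/16)·16 = 25/4
Expected profit = 25/4 − 10 = -15/4

-15/4 dollars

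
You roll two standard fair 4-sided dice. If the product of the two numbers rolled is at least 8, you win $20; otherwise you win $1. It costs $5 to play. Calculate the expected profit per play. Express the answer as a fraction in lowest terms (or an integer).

25/8 dollars

E[payout] = (5/8)·1 + (3/8)·20 = 65/8
Expected profit = 65/8 − 5 = 25/8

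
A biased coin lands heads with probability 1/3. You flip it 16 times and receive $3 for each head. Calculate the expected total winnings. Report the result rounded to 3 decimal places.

$16.000

E[#heads] = 16·1/3 = 16/3 (linearity over flips).
E[winnings] = 3·16/3 = 16.
≈ 16.000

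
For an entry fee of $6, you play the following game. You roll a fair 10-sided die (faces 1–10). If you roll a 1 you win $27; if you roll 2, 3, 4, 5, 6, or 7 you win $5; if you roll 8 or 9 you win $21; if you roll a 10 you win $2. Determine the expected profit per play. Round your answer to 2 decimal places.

$4.10

E[payout] = (1/10)·2 + (3/5)·5 + (1/5)·21 + (1/10)·27 = 101/10
Expected profit = 101/10 − 6 = 41/10 ≈ $4.10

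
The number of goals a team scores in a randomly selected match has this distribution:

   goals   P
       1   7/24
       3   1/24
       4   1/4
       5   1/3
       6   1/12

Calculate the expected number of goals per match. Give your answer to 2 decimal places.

3.58

E[X] = (7/24)·1 + (1/24)·3 + (1/4)·4 + (1/3)·5 + (1/12)·6
     = 43/12 ≈ 3.58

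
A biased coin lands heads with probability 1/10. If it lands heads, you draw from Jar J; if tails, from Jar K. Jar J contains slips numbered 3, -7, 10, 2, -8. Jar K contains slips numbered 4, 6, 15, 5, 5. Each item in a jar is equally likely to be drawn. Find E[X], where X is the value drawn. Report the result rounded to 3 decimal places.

6.300

E[X | Jar J] = (3 − 7 + 10 + 2 − 8)/5 = 0
E[X | Jar K] = (4 + 6 + 15 + 5 + 5)/5 = 7
E[X] = (1/10)·0 + (9/10)·7 = 63/10 ≈ 6.300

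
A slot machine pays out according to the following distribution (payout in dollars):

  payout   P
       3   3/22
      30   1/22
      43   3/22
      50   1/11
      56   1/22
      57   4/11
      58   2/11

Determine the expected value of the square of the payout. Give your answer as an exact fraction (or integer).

E[X²] = (3/22)·9 + (1/22)·900 + (3/22)·1849 + (1/11)·2500 + (1/22)·3136 + (4/11)·3249 + (2/11)·3364
     = 27029/11

27029/11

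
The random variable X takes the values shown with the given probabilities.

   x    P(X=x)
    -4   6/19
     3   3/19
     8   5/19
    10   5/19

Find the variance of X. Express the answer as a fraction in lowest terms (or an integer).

12292/361

E[X] = (6/19)·(-4) + (3/19)·3 + (5/19)·8 + (5/19)·10 = 75/19
E[X²] = (6/19)·16 + (3/19)·9 + (5/19)·64 + (5/19)·100 = 943/19
Var(X) = 943/19 − (75/19)² = 12292/361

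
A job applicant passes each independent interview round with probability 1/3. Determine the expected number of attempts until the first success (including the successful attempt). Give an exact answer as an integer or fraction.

For a geometric distribution, E[trials] = 1/p = 1/(1/3) = 3.

3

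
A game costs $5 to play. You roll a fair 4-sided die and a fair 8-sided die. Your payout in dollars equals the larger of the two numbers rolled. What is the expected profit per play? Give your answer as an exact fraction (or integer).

-3/16 dollars

Distribution of the larger of the two numbers rolled: 1 w.p. 1/32, 2 w.p. 3/32, 3 w.p. 5/32, 4 w.p. 7/32, 5 w.p. 1/8, 6 w.p. 1/8, …
E[payout] = (1/32)·1 + (3/32)·2 + (5/32)·3 + (7/32)·4 + (1/8)·5 + (1/8)·6 + (1/8)·7 + (1/8)·8 = 77/16
Expected profit = 77/16 − 5 = -3/16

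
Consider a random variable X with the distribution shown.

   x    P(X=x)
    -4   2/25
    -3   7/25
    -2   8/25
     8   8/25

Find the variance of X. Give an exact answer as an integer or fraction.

E[X] = (2/25)·(-4) + (7/25)·(-3) + (8/25)·(-2) + (8/25)·8 = 19/25
E[X²] = (2/25)·16 + (7/25)·9 + (8/25)·4 + (8/25)·64 = 639/25
Var(X) = 639/25 − (19/25)² = 15614/625

15614/625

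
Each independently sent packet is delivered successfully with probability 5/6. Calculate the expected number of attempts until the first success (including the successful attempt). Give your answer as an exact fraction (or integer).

For a geometric distribution, E[trials] = 1/p = 1/(5/6) = 6/5.

6/5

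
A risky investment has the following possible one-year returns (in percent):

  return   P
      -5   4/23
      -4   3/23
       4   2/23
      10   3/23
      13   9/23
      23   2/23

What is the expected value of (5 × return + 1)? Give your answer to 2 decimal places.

E[5x+1] = (4/23)·(-24) + (3/23)·(-19) + (2/23)·21 + (3/23)·51 + (9/23)·66 + (2/23)·116
     = 868/23 ≈ 37.74

37.74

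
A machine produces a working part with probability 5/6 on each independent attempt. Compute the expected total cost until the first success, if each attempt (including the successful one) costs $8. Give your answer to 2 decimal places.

E[#attempts] = 1/p = 6/5; E[cost] = 8·6/5 = 48/5.
≈ 9.60

$9.60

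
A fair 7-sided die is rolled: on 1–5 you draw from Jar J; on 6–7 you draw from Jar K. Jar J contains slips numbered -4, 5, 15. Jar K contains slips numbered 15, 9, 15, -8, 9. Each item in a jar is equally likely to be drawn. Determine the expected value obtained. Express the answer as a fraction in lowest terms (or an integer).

128/21

E[X | Jar J] = (-4 + 5 + 15)/3 = 16/3
E[X | Jar K] = (15 + 9 + 15 − 8 + 9)/5 = 8
E[X] = (5/7)·16/3 + (2/7)·8 = 128/21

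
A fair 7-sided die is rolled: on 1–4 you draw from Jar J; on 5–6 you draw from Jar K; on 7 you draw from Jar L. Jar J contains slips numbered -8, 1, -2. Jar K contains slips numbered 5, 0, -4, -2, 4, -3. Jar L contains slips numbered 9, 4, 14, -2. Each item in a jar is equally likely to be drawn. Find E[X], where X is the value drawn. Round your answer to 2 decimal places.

-0.82

E[X | Jar J] = (-8 + 1 − 2)/3 = -3
E[X | Jar K] = (5 + 0 − 4 − 2 + 4 − 3)/6 = 0
E[X | Jar L] = (9 + 4 + 14 − 2)/4 = 25/4
E[X] = (4/7)·(-3) + (2/7)·0 + (1/7)·25/4 = -23/28 ≈ -0.82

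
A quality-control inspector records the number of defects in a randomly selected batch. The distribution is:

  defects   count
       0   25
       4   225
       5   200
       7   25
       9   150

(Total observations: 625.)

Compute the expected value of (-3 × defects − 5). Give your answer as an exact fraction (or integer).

Total = 625, so P(defects=0) = 25/625, etc.
E[-3x-5] = (1/25)·(-5) + (9/25)·(-17) + (8/25)·(-20) + (1/25)·(-26) + (6/25)·(-32)
     = -536/25

-536/25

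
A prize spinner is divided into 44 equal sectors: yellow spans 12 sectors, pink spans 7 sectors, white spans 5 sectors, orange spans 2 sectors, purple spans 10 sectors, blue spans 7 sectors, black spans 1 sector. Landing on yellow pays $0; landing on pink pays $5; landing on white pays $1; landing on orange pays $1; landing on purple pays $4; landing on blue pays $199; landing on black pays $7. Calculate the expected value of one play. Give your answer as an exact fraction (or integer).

E[payout] = (12/44)·0 + (7/44)·5 + (5/44)·1 + (2/44)·1 + (10/44)·4 + (7/44)·199 + (1/44)·7 = 741/22

741/22 dollars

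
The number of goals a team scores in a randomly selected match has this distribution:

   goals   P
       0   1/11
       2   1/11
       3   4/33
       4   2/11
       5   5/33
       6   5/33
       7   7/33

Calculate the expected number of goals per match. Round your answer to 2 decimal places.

E[X] = (1/11)·0 + (1/11)·2 + (4/33)·3 + (2/11)·4 + (5/33)·5 + (5/33)·6 + (7/33)·7
     = 146/33 ≈ 4.42

4.42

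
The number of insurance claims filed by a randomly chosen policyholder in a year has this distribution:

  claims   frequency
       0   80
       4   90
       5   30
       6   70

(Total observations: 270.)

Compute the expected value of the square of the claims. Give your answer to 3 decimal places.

17.444

Total = 270, so P(claims=0) = 80/270, etc.
E[X²] = (8/27)·0 + (1/3)·16 + (1/9)·25 + (7/27)·36
     = 157/9 ≈ 17.444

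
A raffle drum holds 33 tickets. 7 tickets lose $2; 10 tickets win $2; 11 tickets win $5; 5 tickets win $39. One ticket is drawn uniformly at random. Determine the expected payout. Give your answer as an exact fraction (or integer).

256/33 dollars

E[payout] = (7/33)·(-2) + (10/33)·2 + (11/33)·5 + (5/33)·39 = 256/33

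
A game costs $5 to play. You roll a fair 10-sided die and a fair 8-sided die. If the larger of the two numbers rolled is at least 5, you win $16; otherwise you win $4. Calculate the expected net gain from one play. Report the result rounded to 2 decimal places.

E[payout] = (1/5)·4 + (4/5)·16 = 68/5
Expected profit = 68/5 − 5 = 43/5 ≈ $8.60

$8.60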